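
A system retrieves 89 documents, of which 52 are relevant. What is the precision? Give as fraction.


Precision = relevant_retrieved / total_retrieved
= 52 / 89
= 52 / (52 + 37)
= 52/89

52/89


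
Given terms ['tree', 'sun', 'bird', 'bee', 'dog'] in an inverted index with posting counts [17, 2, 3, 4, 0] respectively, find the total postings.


Summing posting list sizes:
'tree': 17 postings
'sun': 2 postings
'bird': 3 postings
'bee': 4 postings
'dog': 0 postings
Total = 17 + 2 + 3 + 4 + 0 = 26

26


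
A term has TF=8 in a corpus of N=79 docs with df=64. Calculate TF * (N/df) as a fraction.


TF * (N/df)
= 8 * (79/64)
= 8 * 79/64
= 79/8

79/8


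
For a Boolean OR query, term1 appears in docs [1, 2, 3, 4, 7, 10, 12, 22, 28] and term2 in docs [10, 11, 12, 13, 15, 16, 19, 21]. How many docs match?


Boolean OR: find union of posting lists
term1 docs: [1, 2, 3, 4, 7, 10, 12, 22, 28]
term2 docs: [10, 11, 12, 13, 15, 16, 19, 21]
Union: [1, 2, 3, 4, 7, 10, 11, 12, 13, 15, 16, 19, 21, 22, 28]
|union| = 15

15


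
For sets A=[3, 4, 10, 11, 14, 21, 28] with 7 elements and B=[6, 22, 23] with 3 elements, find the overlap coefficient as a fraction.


A intersect B = []
|A intersect B| = 0
min(|A|, |B|) = min(7, 3) = 3
Overlap = 0 / 3 = 0

0


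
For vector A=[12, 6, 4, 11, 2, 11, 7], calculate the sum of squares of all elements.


|A|^2 = sum of squared components
A[0]^2 = 12^2 = 144
A[1]^2 = 6^2 = 36
A[2]^2 = 4^2 = 16
A[3]^2 = 11^2 = 121
A[4]^2 = 2^2 = 4
A[5]^2 = 11^2 = 121
A[6]^2 = 7^2 = 49
Sum = 144 + 36 + 16 + 121 + 4 + 121 + 49 = 491

491


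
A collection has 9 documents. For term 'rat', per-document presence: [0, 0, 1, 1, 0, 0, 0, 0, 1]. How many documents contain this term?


Checking each document for 'rat':
Doc 1: absent
Doc 2: absent
Doc 3: present
Doc 4: present
Doc 5: absent
Doc 6: absent
Doc 7: absent
Doc 8: absent
Doc 9: present
df = sum of presences = 0 + 0 + 1 + 1 + 0 + 0 + 0 + 0 + 1 = 3

3


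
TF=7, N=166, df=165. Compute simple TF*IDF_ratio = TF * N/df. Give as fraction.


TF * (N/df)
= 7 * (166/165)
= 7 * 166/165
= 1162/165

1162/165


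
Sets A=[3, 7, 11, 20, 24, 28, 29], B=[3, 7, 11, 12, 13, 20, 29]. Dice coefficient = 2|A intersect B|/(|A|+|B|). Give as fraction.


A intersect B = [3, 7, 11, 20, 29]
|A intersect B| = 5
|A| = 7, |B| = 7
Dice = 2*5 / (7+7)
= 10 / 14 = 5/7

5/7


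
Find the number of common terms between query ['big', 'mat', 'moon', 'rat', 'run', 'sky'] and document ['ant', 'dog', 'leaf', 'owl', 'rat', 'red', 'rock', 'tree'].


Query terms: ['big', 'mat', 'moon', 'rat', 'run', 'sky']
Document terms: ['ant', 'dog', 'leaf', 'owl', 'rat', 'red', 'rock', 'tree']
Common terms: ['rat']
Overlap count = 1

1


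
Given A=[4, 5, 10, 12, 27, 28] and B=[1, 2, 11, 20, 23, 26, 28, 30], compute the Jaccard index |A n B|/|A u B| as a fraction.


A intersect B = [28]
|A intersect B| = 1
A union B = [1, 2, 4, 5, 10, 11, 12, 20, 23, 26, 27, 28, 30]
|A union B| = 13
Jaccard = 1/13 = 1/13

1/13


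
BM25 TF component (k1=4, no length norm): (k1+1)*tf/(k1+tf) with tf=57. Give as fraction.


BM25 TF component = (k1+1)*tf / (k1+tf)
k1 = 4, tf = 57
Numerator = (4+1)*57 = 285
Denominator = 4 + 57 = 61
= 285/61 = 285/61

285/61


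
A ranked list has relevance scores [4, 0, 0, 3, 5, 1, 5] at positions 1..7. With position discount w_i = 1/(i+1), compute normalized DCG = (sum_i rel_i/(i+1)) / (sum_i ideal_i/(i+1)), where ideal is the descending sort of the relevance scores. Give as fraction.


Position discount weights w_i = 1/(i+1) for i=1..7:
Weights = [1/2, 1/3, 1/4, 1/5, 1/6, 1/7, 1/8]
Actual relevance: [4, 0, 0, 3, 5, 1, 5]
DCG = 4/2 + 0/3 + 0/4 + 3/5 + 5/6 + 1/7 + 5/8 = 3529/840
Ideal relevance (sorted desc): [5, 5, 4, 3, 1, 0, 0]
Ideal DCG = 5/2 + 5/3 + 4/4 + 3/5 + 1/6 + 0/7 + 0/8 = 89/15
nDCG = DCG / ideal_DCG = 3529/840 / 89/15 = 3529/4984

3529/4984


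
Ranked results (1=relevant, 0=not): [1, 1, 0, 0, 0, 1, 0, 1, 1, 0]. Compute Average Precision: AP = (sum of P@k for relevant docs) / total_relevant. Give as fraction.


Computing P@k for each relevant position:
Position 1: relevant, P@1 = 1/1 = 1
Position 2: relevant, P@2 = 2/2 = 1
Position 3: not relevant
Position 4: not relevant
Position 5: not relevant
Position 6: relevant, P@6 = 3/6 = 1/2
Position 7: not relevant
Position 8: relevant, P@8 = 4/8 = 1/2
Position 9: relevant, P@9 = 5/9 = 5/9
Position 10: not relevant
Sum of P@k = 1 + 1 + 1/2 + 1/2 + 5/9 = 32/9
AP = 32/9 / 5 = 32/45

32/45


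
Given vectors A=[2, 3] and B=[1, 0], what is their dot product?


Dot product = sum of element-wise products
A[0]*B[0] = 2*1 = 2
A[1]*B[1] = 3*0 = 0
Sum = 2 + 0 = 2

2


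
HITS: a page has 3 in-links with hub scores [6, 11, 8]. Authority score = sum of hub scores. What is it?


Authority = sum of hub scores of in-linkers
In-link 1: hub score = 6
In-link 2: hub score = 11
In-link 3: hub score = 8
Authority = 6 + 11 + 8 = 25

25


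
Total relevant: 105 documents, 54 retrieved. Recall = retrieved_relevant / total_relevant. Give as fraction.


Recall = retrieved_relevant / total_relevant
= 54 / 105
= 54 / (54 + 51)
= 18/35

18/35


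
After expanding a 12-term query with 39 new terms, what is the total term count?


Original terms: 12
Expansion terms: 39
Total = 12 + 39 = 51

51


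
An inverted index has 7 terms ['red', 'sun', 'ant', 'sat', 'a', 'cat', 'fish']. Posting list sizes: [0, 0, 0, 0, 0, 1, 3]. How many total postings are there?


Summing posting list sizes:
'red': 0 postings
'sun': 0 postings
'ant': 0 postings
'sat': 0 postings
'a': 0 postings
'cat': 1 postings
'fish': 3 postings
Total = 0 + 0 + 0 + 0 + 0 + 1 + 3 = 4

4


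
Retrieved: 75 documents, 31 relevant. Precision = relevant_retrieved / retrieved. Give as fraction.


Precision = relevant_retrieved / total_retrieved
= 31 / 75
= 31 / (31 + 44)
= 31/75

31/75


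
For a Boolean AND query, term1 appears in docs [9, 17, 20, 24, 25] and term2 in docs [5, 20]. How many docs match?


Boolean AND: find intersection of posting lists
term1 docs: [9, 17, 20, 24, 25]
term2 docs: [5, 20]
Intersection: [20]
|intersection| = 1

1


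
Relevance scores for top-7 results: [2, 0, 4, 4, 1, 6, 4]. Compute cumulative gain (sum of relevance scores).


Cumulative Gain = sum of relevance scores
Position 1: rel=2, running sum=2
Position 2: rel=0, running sum=2
Position 3: rel=4, running sum=6
Position 4: rel=4, running sum=10
Position 5: rel=1, running sum=11
Position 6: rel=6, running sum=17
Position 7: rel=4, running sum=21
CG = 21

21


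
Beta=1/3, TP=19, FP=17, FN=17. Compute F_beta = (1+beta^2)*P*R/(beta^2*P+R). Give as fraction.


P = TP/(TP+FP) = 19/36 = 19/36
R = TP/(TP+FN) = 19/36 = 19/36
beta^2 = 1/3^2 = 1/9
(1 + beta^2) = 10/9
Numerator = (1+beta^2)*P*R = 1805/5832
Denominator = beta^2*P + R = 19/324 + 19/36 = 95/162
F_beta = 19/36

19/36


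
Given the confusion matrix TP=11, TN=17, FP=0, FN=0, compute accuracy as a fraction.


Accuracy = (TP + TN) / (TP + TN + FP + FN)
TP + TN = 11 + 17 = 28
Total = 11 + 17 + 0 + 0 = 28
Accuracy = 28 / 28 = 1

1


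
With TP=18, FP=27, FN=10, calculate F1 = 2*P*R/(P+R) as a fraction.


F1 = 2 * P * R / (P + R)
P = TP/(TP+FP) = 18/45 = 2/5
R = TP/(TP+FN) = 18/28 = 9/14
2 * P * R = 2 * 2/5 * 9/14 = 18/35
P + R = 2/5 + 9/14 = 73/70
F1 = 18/35 / 73/70 = 36/73

36/73


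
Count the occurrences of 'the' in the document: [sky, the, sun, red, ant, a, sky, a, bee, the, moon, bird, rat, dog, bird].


Document has 15 words
Scanning for 'the':
Found at positions: [1, 9]
Count = 2

2


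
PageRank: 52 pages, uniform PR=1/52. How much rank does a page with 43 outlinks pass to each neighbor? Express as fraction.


Initial PR = 1/52 = 1/52
Outlinks = 43
Contribution per link = PR / outlinks
= 1/52 / 43
= 1/2236

1/2236


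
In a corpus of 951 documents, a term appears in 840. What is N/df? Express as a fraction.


IDF ratio = N / df
= 951 / 840
= 317/280

317/280


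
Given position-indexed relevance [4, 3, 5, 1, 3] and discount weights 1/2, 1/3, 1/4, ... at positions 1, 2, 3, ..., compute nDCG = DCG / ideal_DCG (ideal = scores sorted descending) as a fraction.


Position discount weights w_i = 1/(i+1) for i=1..5:
Weights = [1/2, 1/3, 1/4, 1/5, 1/6]
Actual relevance: [4, 3, 5, 1, 3]
DCG = 4/2 + 3/3 + 5/4 + 1/5 + 3/6 = 99/20
Ideal relevance (sorted desc): [5, 4, 3, 3, 1]
Ideal DCG = 5/2 + 4/3 + 3/4 + 3/5 + 1/6 = 107/20
nDCG = DCG / ideal_DCG = 99/20 / 107/20 = 99/107

99/107


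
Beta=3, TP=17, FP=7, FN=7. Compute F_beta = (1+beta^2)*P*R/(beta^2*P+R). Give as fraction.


P = TP/(TP+FP) = 17/24 = 17/24
R = TP/(TP+FN) = 17/24 = 17/24
beta^2 = 3^2 = 9
(1 + beta^2) = 10
Numerator = (1+beta^2)*P*R = 1445/288
Denominator = beta^2*P + R = 51/8 + 17/24 = 85/12
F_beta = 17/24

17/24


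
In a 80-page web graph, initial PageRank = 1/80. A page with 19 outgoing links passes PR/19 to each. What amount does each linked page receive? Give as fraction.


Initial PR = 1/80 = 1/80
Outlinks = 19
Contribution per link = PR / outlinks
= 1/80 / 19
= 1/1520

1/1520


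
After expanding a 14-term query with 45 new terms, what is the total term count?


Original terms: 14
Expansion terms: 45
Total = 14 + 45 = 59

59


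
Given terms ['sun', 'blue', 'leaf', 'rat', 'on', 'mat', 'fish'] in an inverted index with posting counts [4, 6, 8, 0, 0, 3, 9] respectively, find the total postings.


Summing posting list sizes:
'sun': 4 postings
'blue': 6 postings
'leaf': 8 postings
'rat': 0 postings
'on': 0 postings
'mat': 3 postings
'fish': 9 postings
Total = 4 + 6 + 8 + 0 + 0 + 3 + 9 = 30

30


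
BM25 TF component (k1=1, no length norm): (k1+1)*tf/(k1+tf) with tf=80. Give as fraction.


BM25 TF component = (k1+1)*tf / (k1+tf)
k1 = 1, tf = 80
Numerator = (1+1)*80 = 160
Denominator = 1 + 80 = 81
= 160/81 = 160/81

160/81


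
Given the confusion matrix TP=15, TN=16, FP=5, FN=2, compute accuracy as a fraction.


Accuracy = (TP + TN) / (TP + TN + FP + FN)
TP + TN = 15 + 16 = 31
Total = 15 + 16 + 5 + 2 = 38
Accuracy = 31 / 38 = 31/38

31/38


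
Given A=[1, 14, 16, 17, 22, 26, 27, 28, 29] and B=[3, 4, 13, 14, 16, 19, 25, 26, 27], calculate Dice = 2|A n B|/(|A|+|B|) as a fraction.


A intersect B = [14, 16, 26, 27]
|A intersect B| = 4
|A| = 9, |B| = 9
Dice = 2*4 / (9+9)
= 8 / 18 = 4/9

4/9


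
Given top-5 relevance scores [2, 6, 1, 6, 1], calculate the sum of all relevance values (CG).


Cumulative Gain = sum of relevance scores
Position 1: rel=2, running sum=2
Position 2: rel=6, running sum=8
Position 3: rel=1, running sum=9
Position 4: rel=6, running sum=15
Position 5: rel=1, running sum=16
CG = 16

16


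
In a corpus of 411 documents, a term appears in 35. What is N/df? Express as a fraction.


IDF ratio = N / df
= 411 / 35
= 411/35

411/35


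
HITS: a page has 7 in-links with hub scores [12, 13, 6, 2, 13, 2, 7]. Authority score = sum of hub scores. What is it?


Authority = sum of hub scores of in-linkers
In-link 1: hub score = 12
In-link 2: hub score = 13
In-link 3: hub score = 6
In-link 4: hub score = 2
In-link 5: hub score = 13
In-link 6: hub score = 2
In-link 7: hub score = 7
Authority = 12 + 13 + 6 + 2 + 13 + 2 + 7 = 55

55


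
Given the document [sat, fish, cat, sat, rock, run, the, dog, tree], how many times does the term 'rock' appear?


Document has 9 words
Scanning for 'rock':
Found at positions: [4]
Count = 1

1


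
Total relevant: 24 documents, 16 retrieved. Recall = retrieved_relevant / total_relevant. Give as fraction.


Recall = retrieved_relevant / total_relevant
= 16 / 24
= 16 / (16 + 8)
= 2/3

2/3


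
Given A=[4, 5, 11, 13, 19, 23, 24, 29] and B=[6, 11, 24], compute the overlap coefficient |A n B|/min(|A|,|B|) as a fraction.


A intersect B = [11, 24]
|A intersect B| = 2
min(|A|, |B|) = min(8, 3) = 3
Overlap = 2 / 3 = 2/3

2/3


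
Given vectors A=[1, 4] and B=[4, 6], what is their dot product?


Dot product = sum of element-wise products
A[0]*B[0] = 1*4 = 4
A[1]*B[1] = 4*6 = 24
Sum = 4 + 24 = 28

28


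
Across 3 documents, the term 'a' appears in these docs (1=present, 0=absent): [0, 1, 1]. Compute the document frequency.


Checking each document for 'a':
Doc 1: absent
Doc 2: present
Doc 3: present
df = sum of presences = 0 + 1 + 1 = 2

2


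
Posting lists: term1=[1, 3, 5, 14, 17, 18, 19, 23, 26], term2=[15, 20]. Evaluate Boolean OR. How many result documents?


Boolean OR: find union of posting lists
term1 docs: [1, 3, 5, 14, 17, 18, 19, 23, 26]
term2 docs: [15, 20]
Union: [1, 3, 5, 14, 15, 17, 18, 19, 20, 23, 26]
|union| = 11

11


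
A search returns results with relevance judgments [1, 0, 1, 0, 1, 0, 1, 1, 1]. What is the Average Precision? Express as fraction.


Computing P@k for each relevant position:
Position 1: relevant, P@1 = 1/1 = 1
Position 2: not relevant
Position 3: relevant, P@3 = 2/3 = 2/3
Position 4: not relevant
Position 5: relevant, P@5 = 3/5 = 3/5
Position 6: not relevant
Position 7: relevant, P@7 = 4/7 = 4/7
Position 8: relevant, P@8 = 5/8 = 5/8
Position 9: relevant, P@9 = 6/9 = 2/3
Sum of P@k = 1 + 2/3 + 3/5 + 4/7 + 5/8 + 2/3 = 3469/840
AP = 3469/840 / 6 = 3469/5040

3469/5040


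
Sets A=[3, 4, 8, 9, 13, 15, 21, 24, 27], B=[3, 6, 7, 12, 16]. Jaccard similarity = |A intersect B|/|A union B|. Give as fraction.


A intersect B = [3]
|A intersect B| = 1
A union B = [3, 4, 6, 7, 8, 9, 12, 13, 15, 16, 21, 24, 27]
|A union B| = 13
Jaccard = 1/13 = 1/13

1/13


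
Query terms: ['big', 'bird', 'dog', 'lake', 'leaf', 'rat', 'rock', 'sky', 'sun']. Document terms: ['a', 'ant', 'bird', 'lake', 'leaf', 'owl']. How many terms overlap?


Query terms: ['big', 'bird', 'dog', 'lake', 'leaf', 'rat', 'rock', 'sky', 'sun']
Document terms: ['a', 'ant', 'bird', 'lake', 'leaf', 'owl']
Common terms: ['bird', 'lake', 'leaf']
Overlap count = 3

3


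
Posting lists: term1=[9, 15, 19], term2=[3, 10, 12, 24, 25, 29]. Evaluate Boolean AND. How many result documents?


Boolean AND: find intersection of posting lists
term1 docs: [9, 15, 19]
term2 docs: [3, 10, 12, 24, 25, 29]
Intersection: []
|intersection| = 0

0


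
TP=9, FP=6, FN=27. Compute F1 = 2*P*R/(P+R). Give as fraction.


F1 = 2 * P * R / (P + R)
P = TP/(TP+FP) = 9/15 = 3/5
R = TP/(TP+FN) = 9/36 = 1/4
2 * P * R = 2 * 3/5 * 1/4 = 3/10
P + R = 3/5 + 1/4 = 17/20
F1 = 3/10 / 17/20 = 6/17

6/17


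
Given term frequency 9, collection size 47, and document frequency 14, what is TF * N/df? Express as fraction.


TF * (N/df)
= 9 * (47/14)
= 9 * 47/14
= 423/14

423/14


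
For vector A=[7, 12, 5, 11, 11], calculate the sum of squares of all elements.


|A|^2 = sum of squared components
A[0]^2 = 7^2 = 49
A[1]^2 = 12^2 = 144
A[2]^2 = 5^2 = 25
A[3]^2 = 11^2 = 121
A[4]^2 = 11^2 = 121
Sum = 49 + 144 + 25 + 121 + 121 = 460

460


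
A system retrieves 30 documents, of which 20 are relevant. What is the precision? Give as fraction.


Precision = relevant_retrieved / total_retrieved
= 20 / 30
= 20 / (20 + 10)
= 2/3

2/3


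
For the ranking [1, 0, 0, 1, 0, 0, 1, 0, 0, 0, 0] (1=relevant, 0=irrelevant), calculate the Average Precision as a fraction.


Computing P@k for each relevant position:
Position 1: relevant, P@1 = 1/1 = 1
Position 2: not relevant
Position 3: not relevant
Position 4: relevant, P@4 = 2/4 = 1/2
Position 5: not relevant
Position 6: not relevant
Position 7: relevant, P@7 = 3/7 = 3/7
Position 8: not relevant
Position 9: not relevant
Position 10: not relevant
Position 11: not relevant
Sum of P@k = 1 + 1/2 + 3/7 = 27/14
AP = 27/14 / 3 = 9/14

9/14


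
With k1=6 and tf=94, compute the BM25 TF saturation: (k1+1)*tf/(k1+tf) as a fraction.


BM25 TF component = (k1+1)*tf / (k1+tf)
k1 = 6, tf = 94
Numerator = (6+1)*94 = 658
Denominator = 6 + 94 = 100
= 658/100 = 329/50

329/50


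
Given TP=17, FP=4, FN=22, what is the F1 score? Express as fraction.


F1 = 2 * P * R / (P + R)
P = TP/(TP+FP) = 17/21 = 17/21
R = TP/(TP+FN) = 17/39 = 17/39
2 * P * R = 2 * 17/21 * 17/39 = 578/819
P + R = 17/21 + 17/39 = 340/273
F1 = 578/819 / 340/273 = 17/30

17/30


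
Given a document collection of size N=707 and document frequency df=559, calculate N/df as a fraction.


IDF ratio = N / df
= 707 / 559
= 707/559

707/559


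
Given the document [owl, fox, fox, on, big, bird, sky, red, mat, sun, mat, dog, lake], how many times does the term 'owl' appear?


Document has 13 words
Scanning for 'owl':
Found at positions: [0]
Count = 1

1


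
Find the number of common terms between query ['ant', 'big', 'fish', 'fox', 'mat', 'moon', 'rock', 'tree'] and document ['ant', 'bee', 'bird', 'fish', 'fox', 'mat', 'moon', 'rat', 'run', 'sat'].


Query terms: ['ant', 'big', 'fish', 'fox', 'mat', 'moon', 'rock', 'tree']
Document terms: ['ant', 'bee', 'bird', 'fish', 'fox', 'mat', 'moon', 'rat', 'run', 'sat']
Common terms: ['ant', 'fish', 'fox', 'mat', 'moon']
Overlap count = 5

5


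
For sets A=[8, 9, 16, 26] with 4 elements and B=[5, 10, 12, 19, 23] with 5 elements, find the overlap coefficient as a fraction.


A intersect B = []
|A intersect B| = 0
min(|A|, |B|) = min(4, 5) = 4
Overlap = 0 / 4 = 0

0


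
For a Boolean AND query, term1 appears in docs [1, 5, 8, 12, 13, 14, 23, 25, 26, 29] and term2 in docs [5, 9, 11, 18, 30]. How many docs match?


Boolean AND: find intersection of posting lists
term1 docs: [1, 5, 8, 12, 13, 14, 23, 25, 26, 29]
term2 docs: [5, 9, 11, 18, 30]
Intersection: [5]
|intersection| = 1

1


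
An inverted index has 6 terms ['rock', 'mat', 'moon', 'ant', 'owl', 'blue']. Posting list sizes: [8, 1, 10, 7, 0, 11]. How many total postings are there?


Summing posting list sizes:
'rock': 8 postings
'mat': 1 postings
'moon': 10 postings
'ant': 7 postings
'owl': 0 postings
'blue': 11 postings
Total = 8 + 1 + 10 + 7 + 0 + 11 = 37

37


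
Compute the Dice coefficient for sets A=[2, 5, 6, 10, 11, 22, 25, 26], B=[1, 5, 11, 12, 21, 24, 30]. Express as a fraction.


A intersect B = [5, 11]
|A intersect B| = 2
|A| = 8, |B| = 7
Dice = 2*2 / (8+7)
= 4 / 15 = 4/15

4/15


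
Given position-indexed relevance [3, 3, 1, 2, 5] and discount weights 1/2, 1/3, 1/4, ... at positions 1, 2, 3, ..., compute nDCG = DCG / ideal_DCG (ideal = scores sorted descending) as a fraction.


Position discount weights w_i = 1/(i+1) for i=1..5:
Weights = [1/2, 1/3, 1/4, 1/5, 1/6]
Actual relevance: [3, 3, 1, 2, 5]
DCG = 3/2 + 3/3 + 1/4 + 2/5 + 5/6 = 239/60
Ideal relevance (sorted desc): [5, 3, 3, 2, 1]
Ideal DCG = 5/2 + 3/3 + 3/4 + 2/5 + 1/6 = 289/60
nDCG = DCG / ideal_DCG = 239/60 / 289/60 = 239/289

239/289


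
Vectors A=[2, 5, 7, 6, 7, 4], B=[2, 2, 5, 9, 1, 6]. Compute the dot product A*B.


Dot product = sum of element-wise products
A[0]*B[0] = 2*2 = 4
A[1]*B[1] = 5*2 = 10
A[2]*B[2] = 7*5 = 35
A[3]*B[3] = 6*9 = 54
A[4]*B[4] = 7*1 = 7
A[5]*B[5] = 4*6 = 24
Sum = 4 + 10 + 35 + 54 + 7 + 24 = 134

134


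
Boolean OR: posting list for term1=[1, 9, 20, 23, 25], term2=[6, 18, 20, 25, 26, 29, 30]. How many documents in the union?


Boolean OR: find union of posting lists
term1 docs: [1, 9, 20, 23, 25]
term2 docs: [6, 18, 20, 25, 26, 29, 30]
Union: [1, 6, 9, 18, 20, 23, 25, 26, 29, 30]
|union| = 10

10


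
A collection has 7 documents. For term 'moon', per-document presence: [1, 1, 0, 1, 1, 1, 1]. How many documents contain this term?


Checking each document for 'moon':
Doc 1: present
Doc 2: present
Doc 3: absent
Doc 4: present
Doc 5: present
Doc 6: present
Doc 7: present
df = sum of presences = 1 + 1 + 0 + 1 + 1 + 1 + 1 = 6

6


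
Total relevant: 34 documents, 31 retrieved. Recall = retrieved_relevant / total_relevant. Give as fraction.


Recall = retrieved_relevant / total_relevant
= 31 / 34
= 31 / (31 + 3)
= 31/34

31/34


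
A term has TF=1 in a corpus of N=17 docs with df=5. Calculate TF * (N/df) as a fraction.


TF * (N/df)
= 1 * (17/5)
= 1 * 17/5
= 17/5

17/5


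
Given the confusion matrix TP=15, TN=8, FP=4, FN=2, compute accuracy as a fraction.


Accuracy = (TP + TN) / (TP + TN + FP + FN)
TP + TN = 15 + 8 = 23
Total = 15 + 8 + 4 + 2 = 29
Accuracy = 23 / 29 = 23/29

23/29


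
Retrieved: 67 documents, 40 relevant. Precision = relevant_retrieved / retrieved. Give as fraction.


Precision = relevant_retrieved / total_retrieved
= 40 / 67
= 40 / (40 + 27)
= 40/67

40/67


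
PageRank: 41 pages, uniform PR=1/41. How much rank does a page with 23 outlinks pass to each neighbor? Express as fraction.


Initial PR = 1/41 = 1/41
Outlinks = 23
Contribution per link = PR / outlinks
= 1/41 / 23
= 1/943

1/943


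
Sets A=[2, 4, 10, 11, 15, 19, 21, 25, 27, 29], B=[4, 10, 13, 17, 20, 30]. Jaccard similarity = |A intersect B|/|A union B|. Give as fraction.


A intersect B = [4, 10]
|A intersect B| = 2
A union B = [2, 4, 10, 11, 13, 15, 17, 19, 20, 21, 25, 27, 29, 30]
|A union B| = 14
Jaccard = 2/14 = 1/7

1/7


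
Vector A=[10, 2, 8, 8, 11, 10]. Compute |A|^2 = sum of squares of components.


|A|^2 = sum of squared components
A[0]^2 = 10^2 = 100
A[1]^2 = 2^2 = 4
A[2]^2 = 8^2 = 64
A[3]^2 = 8^2 = 64
A[4]^2 = 11^2 = 121
A[5]^2 = 10^2 = 100
Sum = 100 + 4 + 64 + 64 + 121 + 100 = 453

453


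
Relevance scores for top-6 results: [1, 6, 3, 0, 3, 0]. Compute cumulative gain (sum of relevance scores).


Cumulative Gain = sum of relevance scores
Position 1: rel=1, running sum=1
Position 2: rel=6, running sum=7
Position 3: rel=3, running sum=10
Position 4: rel=0, running sum=10
Position 5: rel=3, running sum=13
Position 6: rel=0, running sum=13
CG = 13

13


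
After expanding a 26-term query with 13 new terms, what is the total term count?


Original terms: 26
Expansion terms: 13
Total = 26 + 13 = 39

39


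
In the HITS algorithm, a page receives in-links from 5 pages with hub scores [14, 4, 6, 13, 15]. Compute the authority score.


Authority = sum of hub scores of in-linkers
In-link 1: hub score = 14
In-link 2: hub score = 4
In-link 3: hub score = 6
In-link 4: hub score = 13
In-link 5: hub score = 15
Authority = 14 + 4 + 6 + 13 + 15 = 52

52


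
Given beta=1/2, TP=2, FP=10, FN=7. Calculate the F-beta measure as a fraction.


P = TP/(TP+FP) = 2/12 = 1/6
R = TP/(TP+FN) = 2/9 = 2/9
beta^2 = 1/2^2 = 1/4
(1 + beta^2) = 5/4
Numerator = (1+beta^2)*P*R = 5/108
Denominator = beta^2*P + R = 1/24 + 2/9 = 19/72
F_beta = 10/57

10/57


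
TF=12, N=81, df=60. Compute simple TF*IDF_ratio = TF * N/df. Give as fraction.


TF * (N/df)
= 12 * (81/60)
= 12 * 27/20
= 81/5

81/5


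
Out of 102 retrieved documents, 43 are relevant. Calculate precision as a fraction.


Precision = relevant_retrieved / total_retrieved
= 43 / 102
= 43 / (43 + 59)
= 43/102

43/102


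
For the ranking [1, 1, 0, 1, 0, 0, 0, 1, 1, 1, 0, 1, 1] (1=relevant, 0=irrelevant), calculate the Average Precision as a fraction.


Computing P@k for each relevant position:
Position 1: relevant, P@1 = 1/1 = 1
Position 2: relevant, P@2 = 2/2 = 1
Position 3: not relevant
Position 4: relevant, P@4 = 3/4 = 3/4
Position 5: not relevant
Position 6: not relevant
Position 7: not relevant
Position 8: relevant, P@8 = 4/8 = 1/2
Position 9: relevant, P@9 = 5/9 = 5/9
Position 10: relevant, P@10 = 6/10 = 3/5
Position 11: not relevant
Position 12: relevant, P@12 = 7/12 = 7/12
Position 13: relevant, P@13 = 8/13 = 8/13
Sum of P@k = 1 + 1 + 3/4 + 1/2 + 5/9 + 3/5 + 7/12 + 8/13 = 6557/1170
AP = 6557/1170 / 8 = 6557/9360

6557/9360


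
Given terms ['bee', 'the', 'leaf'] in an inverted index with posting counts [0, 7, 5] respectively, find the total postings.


Summing posting list sizes:
'bee': 0 postings
'the': 7 postings
'leaf': 5 postings
Total = 0 + 7 + 5 = 12

12


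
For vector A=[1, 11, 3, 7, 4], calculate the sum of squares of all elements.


|A|^2 = sum of squared components
A[0]^2 = 1^2 = 1
A[1]^2 = 11^2 = 121
A[2]^2 = 3^2 = 9
A[3]^2 = 7^2 = 49
A[4]^2 = 4^2 = 16
Sum = 1 + 121 + 9 + 49 + 16 = 196

196


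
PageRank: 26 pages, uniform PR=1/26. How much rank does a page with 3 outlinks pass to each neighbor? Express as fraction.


Initial PR = 1/26 = 1/26
Outlinks = 3
Contribution per link = PR / outlinks
= 1/26 / 3
= 1/78

1/78


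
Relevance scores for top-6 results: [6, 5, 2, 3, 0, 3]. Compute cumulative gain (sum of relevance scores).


Cumulative Gain = sum of relevance scores
Position 1: rel=6, running sum=6
Position 2: rel=5, running sum=11
Position 3: rel=2, running sum=13
Position 4: rel=3, running sum=16
Position 5: rel=0, running sum=16
Position 6: rel=3, running sum=19
CG = 19

19


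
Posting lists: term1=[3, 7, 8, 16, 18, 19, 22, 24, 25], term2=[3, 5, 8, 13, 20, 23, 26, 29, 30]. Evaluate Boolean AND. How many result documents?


Boolean AND: find intersection of posting lists
term1 docs: [3, 7, 8, 16, 18, 19, 22, 24, 25]
term2 docs: [3, 5, 8, 13, 20, 23, 26, 29, 30]
Intersection: [3, 8]
|intersection| = 2

2


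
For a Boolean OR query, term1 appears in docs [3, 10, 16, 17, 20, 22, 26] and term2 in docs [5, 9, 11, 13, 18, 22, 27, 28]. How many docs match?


Boolean OR: find union of posting lists
term1 docs: [3, 10, 16, 17, 20, 22, 26]
term2 docs: [5, 9, 11, 13, 18, 22, 27, 28]
Union: [3, 5, 9, 10, 11, 13, 16, 17, 18, 20, 22, 26, 27, 28]
|union| = 14

14


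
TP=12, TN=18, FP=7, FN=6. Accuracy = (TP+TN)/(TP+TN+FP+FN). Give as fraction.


Accuracy = (TP + TN) / (TP + TN + FP + FN)
TP + TN = 12 + 18 = 30
Total = 12 + 18 + 7 + 6 = 43
Accuracy = 30 / 43 = 30/43

30/43


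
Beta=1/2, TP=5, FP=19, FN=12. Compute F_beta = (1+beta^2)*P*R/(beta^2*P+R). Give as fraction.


P = TP/(TP+FP) = 5/24 = 5/24
R = TP/(TP+FN) = 5/17 = 5/17
beta^2 = 1/2^2 = 1/4
(1 + beta^2) = 5/4
Numerator = (1+beta^2)*P*R = 125/1632
Denominator = beta^2*P + R = 5/96 + 5/17 = 565/1632
F_beta = 25/113

25/113


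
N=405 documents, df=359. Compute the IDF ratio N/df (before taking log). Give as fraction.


IDF ratio = N / df
= 405 / 359
= 405/359

405/359


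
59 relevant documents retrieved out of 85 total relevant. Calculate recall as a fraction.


Recall = retrieved_relevant / total_relevant
= 59 / 85
= 59 / (59 + 26)
= 59/85

59/85


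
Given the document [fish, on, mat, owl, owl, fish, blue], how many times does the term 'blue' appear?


Document has 7 words
Scanning for 'blue':
Found at positions: [6]
Count = 1

1


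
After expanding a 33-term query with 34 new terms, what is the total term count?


Original terms: 33
Expansion terms: 34
Total = 33 + 34 = 67

67


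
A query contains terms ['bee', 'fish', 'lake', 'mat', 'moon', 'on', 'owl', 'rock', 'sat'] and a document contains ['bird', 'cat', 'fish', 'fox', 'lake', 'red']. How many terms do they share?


Query terms: ['bee', 'fish', 'lake', 'mat', 'moon', 'on', 'owl', 'rock', 'sat']
Document terms: ['bird', 'cat', 'fish', 'fox', 'lake', 'red']
Common terms: ['fish', 'lake']
Overlap count = 2

2


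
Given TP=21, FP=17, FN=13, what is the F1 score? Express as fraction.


F1 = 2 * P * R / (P + R)
P = TP/(TP+FP) = 21/38 = 21/38
R = TP/(TP+FN) = 21/34 = 21/34
2 * P * R = 2 * 21/38 * 21/34 = 441/646
P + R = 21/38 + 21/34 = 378/323
F1 = 441/646 / 378/323 = 7/12

7/12


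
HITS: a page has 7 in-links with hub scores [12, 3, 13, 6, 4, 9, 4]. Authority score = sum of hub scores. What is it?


Authority = sum of hub scores of in-linkers
In-link 1: hub score = 12
In-link 2: hub score = 3
In-link 3: hub score = 13
In-link 4: hub score = 6
In-link 5: hub score = 4
In-link 6: hub score = 9
In-link 7: hub score = 4
Authority = 12 + 3 + 13 + 6 + 4 + 9 + 4 = 51

51


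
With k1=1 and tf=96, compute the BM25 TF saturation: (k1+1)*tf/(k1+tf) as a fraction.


BM25 TF component = (k1+1)*tf / (k1+tf)
k1 = 1, tf = 96
Numerator = (1+1)*96 = 192
Denominator = 1 + 96 = 97
= 192/97 = 192/97

192/97


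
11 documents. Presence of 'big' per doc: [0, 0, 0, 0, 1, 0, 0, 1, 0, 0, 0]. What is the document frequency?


Checking each document for 'big':
Doc 1: absent
Doc 2: absent
Doc 3: absent
Doc 4: absent
Doc 5: present
Doc 6: absent
Doc 7: absent
Doc 8: present
Doc 9: absent
Doc 10: absent
Doc 11: absent
df = sum of presences = 0 + 0 + 0 + 0 + 1 + 0 + 0 + 1 + 0 + 0 + 0 = 2

2


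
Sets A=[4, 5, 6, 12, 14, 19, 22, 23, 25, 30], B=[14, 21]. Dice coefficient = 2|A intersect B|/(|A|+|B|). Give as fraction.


A intersect B = [14]
|A intersect B| = 1
|A| = 10, |B| = 2
Dice = 2*1 / (10+2)
= 2 / 12 = 1/6

1/6


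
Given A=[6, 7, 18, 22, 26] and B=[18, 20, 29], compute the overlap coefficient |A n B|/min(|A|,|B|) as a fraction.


A intersect B = [18]
|A intersect B| = 1
min(|A|, |B|) = min(5, 3) = 3
Overlap = 1 / 3 = 1/3

1/3


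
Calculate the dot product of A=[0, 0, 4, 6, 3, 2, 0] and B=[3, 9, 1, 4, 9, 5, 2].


Dot product = sum of element-wise products
A[0]*B[0] = 0*3 = 0
A[1]*B[1] = 0*9 = 0
A[2]*B[2] = 4*1 = 4
A[3]*B[3] = 6*4 = 24
A[4]*B[4] = 3*9 = 27
A[5]*B[5] = 2*5 = 10
A[6]*B[6] = 0*2 = 0
Sum = 0 + 0 + 4 + 24 + 27 + 10 + 0 = 65

65


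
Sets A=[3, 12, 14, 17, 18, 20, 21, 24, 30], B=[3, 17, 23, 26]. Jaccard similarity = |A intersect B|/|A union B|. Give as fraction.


A intersect B = [3, 17]
|A intersect B| = 2
A union B = [3, 12, 14, 17, 18, 20, 21, 23, 24, 26, 30]
|A union B| = 11
Jaccard = 2/11 = 2/11

2/11


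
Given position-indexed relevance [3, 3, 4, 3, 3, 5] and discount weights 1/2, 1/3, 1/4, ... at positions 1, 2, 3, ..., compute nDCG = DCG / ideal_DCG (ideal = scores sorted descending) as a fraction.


Position discount weights w_i = 1/(i+1) for i=1..6:
Weights = [1/2, 1/3, 1/4, 1/5, 1/6, 1/7]
Actual relevance: [3, 3, 4, 3, 3, 5]
DCG = 3/2 + 3/3 + 4/4 + 3/5 + 3/6 + 5/7 = 186/35
Ideal relevance (sorted desc): [5, 4, 3, 3, 3, 3]
Ideal DCG = 5/2 + 4/3 + 3/4 + 3/5 + 3/6 + 3/7 = 2567/420
nDCG = DCG / ideal_DCG = 186/35 / 2567/420 = 2232/2567

2232/2567


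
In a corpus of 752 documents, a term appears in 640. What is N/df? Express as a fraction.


IDF ratio = N / df
= 752 / 640
= 47/40

47/40


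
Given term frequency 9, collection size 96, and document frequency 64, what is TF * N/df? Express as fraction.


TF * (N/df)
= 9 * (96/64)
= 9 * 3/2
= 27/2

27/2


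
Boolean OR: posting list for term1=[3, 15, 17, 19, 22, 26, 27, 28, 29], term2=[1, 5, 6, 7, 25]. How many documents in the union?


Boolean OR: find union of posting lists
term1 docs: [3, 15, 17, 19, 22, 26, 27, 28, 29]
term2 docs: [1, 5, 6, 7, 25]
Union: [1, 3, 5, 6, 7, 15, 17, 19, 22, 25, 26, 27, 28, 29]
|union| = 14

14


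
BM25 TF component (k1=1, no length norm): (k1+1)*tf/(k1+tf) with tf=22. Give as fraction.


BM25 TF component = (k1+1)*tf / (k1+tf)
k1 = 1, tf = 22
Numerator = (1+1)*22 = 44
Denominator = 1 + 22 = 23
= 44/23 = 44/23

44/23


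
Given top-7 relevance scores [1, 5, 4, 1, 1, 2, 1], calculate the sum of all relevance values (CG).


Cumulative Gain = sum of relevance scores
Position 1: rel=1, running sum=1
Position 2: rel=5, running sum=6
Position 3: rel=4, running sum=10
Position 4: rel=1, running sum=11
Position 5: rel=1, running sum=12
Position 6: rel=2, running sum=14
Position 7: rel=1, running sum=15
CG = 15

15


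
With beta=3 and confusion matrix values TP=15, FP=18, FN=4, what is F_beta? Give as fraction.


P = TP/(TP+FP) = 15/33 = 5/11
R = TP/(TP+FN) = 15/19 = 15/19
beta^2 = 3^2 = 9
(1 + beta^2) = 10
Numerator = (1+beta^2)*P*R = 750/209
Denominator = beta^2*P + R = 45/11 + 15/19 = 1020/209
F_beta = 25/34

25/34


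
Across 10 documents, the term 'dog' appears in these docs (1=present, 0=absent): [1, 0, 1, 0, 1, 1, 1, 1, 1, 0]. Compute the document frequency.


Checking each document for 'dog':
Doc 1: present
Doc 2: absent
Doc 3: present
Doc 4: absent
Doc 5: present
Doc 6: present
Doc 7: present
Doc 8: present
Doc 9: present
Doc 10: absent
df = sum of presences = 1 + 0 + 1 + 0 + 1 + 1 + 1 + 1 + 1 + 0 = 7

7


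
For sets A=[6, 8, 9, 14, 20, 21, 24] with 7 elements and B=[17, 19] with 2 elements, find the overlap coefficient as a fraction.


A intersect B = []
|A intersect B| = 0
min(|A|, |B|) = min(7, 2) = 2
Overlap = 0 / 2 = 0

0


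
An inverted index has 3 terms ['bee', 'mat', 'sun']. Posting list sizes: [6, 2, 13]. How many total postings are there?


Summing posting list sizes:
'bee': 6 postings
'mat': 2 postings
'sun': 13 postings
Total = 6 + 2 + 13 = 21

21


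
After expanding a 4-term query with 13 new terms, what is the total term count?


Original terms: 4
Expansion terms: 13
Total = 4 + 13 = 17

17


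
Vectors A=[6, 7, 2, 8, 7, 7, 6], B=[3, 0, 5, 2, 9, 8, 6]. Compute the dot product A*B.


Dot product = sum of element-wise products
A[0]*B[0] = 6*3 = 18
A[1]*B[1] = 7*0 = 0
A[2]*B[2] = 2*5 = 10
A[3]*B[3] = 8*2 = 16
A[4]*B[4] = 7*9 = 63
A[5]*B[5] = 7*8 = 56
A[6]*B[6] = 6*6 = 36
Sum = 18 + 0 + 10 + 16 + 63 + 56 + 36 = 199

199


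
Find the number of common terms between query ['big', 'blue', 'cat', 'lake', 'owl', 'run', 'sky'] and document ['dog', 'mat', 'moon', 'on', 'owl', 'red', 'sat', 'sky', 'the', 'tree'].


Query terms: ['big', 'blue', 'cat', 'lake', 'owl', 'run', 'sky']
Document terms: ['dog', 'mat', 'moon', 'on', 'owl', 'red', 'sat', 'sky', 'the', 'tree']
Common terms: ['owl', 'sky']
Overlap count = 2

2


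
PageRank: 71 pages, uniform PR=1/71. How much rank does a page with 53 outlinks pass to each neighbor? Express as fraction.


Initial PR = 1/71 = 1/71
Outlinks = 53
Contribution per link = PR / outlinks
= 1/71 / 53
= 1/3763

1/3763


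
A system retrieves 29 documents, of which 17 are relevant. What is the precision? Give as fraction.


Precision = relevant_retrieved / total_retrieved
= 17 / 29
= 17 / (17 + 12)
= 17/29

17/29


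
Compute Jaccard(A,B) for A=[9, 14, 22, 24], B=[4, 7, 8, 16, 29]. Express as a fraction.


A intersect B = []
|A intersect B| = 0
A union B = [4, 7, 8, 9, 14, 16, 22, 24, 29]
|A union B| = 9
Jaccard = 0/9 = 0

0


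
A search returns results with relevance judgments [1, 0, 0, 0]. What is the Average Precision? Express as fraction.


Computing P@k for each relevant position:
Position 1: relevant, P@1 = 1/1 = 1
Position 2: not relevant
Position 3: not relevant
Position 4: not relevant
Sum of P@k = 1 = 1
AP = 1 / 1 = 1

1


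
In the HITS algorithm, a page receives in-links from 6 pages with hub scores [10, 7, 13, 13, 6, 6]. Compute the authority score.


Authority = sum of hub scores of in-linkers
In-link 1: hub score = 10
In-link 2: hub score = 7
In-link 3: hub score = 13
In-link 4: hub score = 13
In-link 5: hub score = 6
In-link 6: hub score = 6
Authority = 10 + 7 + 13 + 13 + 6 + 6 = 55

55


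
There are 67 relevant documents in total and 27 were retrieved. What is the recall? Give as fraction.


Recall = retrieved_relevant / total_relevant
= 27 / 67
= 27 / (27 + 40)
= 27/67

27/67


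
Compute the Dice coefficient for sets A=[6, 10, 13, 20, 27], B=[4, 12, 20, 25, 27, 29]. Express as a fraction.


A intersect B = [20, 27]
|A intersect B| = 2
|A| = 5, |B| = 6
Dice = 2*2 / (5+6)
= 4 / 11 = 4/11

4/11


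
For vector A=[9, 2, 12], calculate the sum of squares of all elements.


|A|^2 = sum of squared components
A[0]^2 = 9^2 = 81
A[1]^2 = 2^2 = 4
A[2]^2 = 12^2 = 144
Sum = 81 + 4 + 144 = 229

229


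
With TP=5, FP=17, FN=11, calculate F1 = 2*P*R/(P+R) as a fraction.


F1 = 2 * P * R / (P + R)
P = TP/(TP+FP) = 5/22 = 5/22
R = TP/(TP+FN) = 5/16 = 5/16
2 * P * R = 2 * 5/22 * 5/16 = 25/176
P + R = 5/22 + 5/16 = 95/176
F1 = 25/176 / 95/176 = 5/19

5/19


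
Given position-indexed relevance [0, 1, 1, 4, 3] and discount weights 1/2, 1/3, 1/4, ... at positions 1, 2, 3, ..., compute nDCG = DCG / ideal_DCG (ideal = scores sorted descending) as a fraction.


Position discount weights w_i = 1/(i+1) for i=1..5:
Weights = [1/2, 1/3, 1/4, 1/5, 1/6]
Actual relevance: [0, 1, 1, 4, 3]
DCG = 0/2 + 1/3 + 1/4 + 4/5 + 3/6 = 113/60
Ideal relevance (sorted desc): [4, 3, 1, 1, 0]
Ideal DCG = 4/2 + 3/3 + 1/4 + 1/5 + 0/6 = 69/20
nDCG = DCG / ideal_DCG = 113/60 / 69/20 = 113/207

113/207


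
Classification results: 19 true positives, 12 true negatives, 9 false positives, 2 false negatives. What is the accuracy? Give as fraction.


Accuracy = (TP + TN) / (TP + TN + FP + FN)
TP + TN = 19 + 12 = 31
Total = 19 + 12 + 9 + 2 = 42
Accuracy = 31 / 42 = 31/42

31/42


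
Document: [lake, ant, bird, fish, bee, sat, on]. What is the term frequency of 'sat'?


Document has 7 words
Scanning for 'sat':
Found at positions: [5]
Count = 1

1


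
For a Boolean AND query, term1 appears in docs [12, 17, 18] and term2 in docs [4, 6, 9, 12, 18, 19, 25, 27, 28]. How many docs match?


Boolean AND: find intersection of posting lists
term1 docs: [12, 17, 18]
term2 docs: [4, 6, 9, 12, 18, 19, 25, 27, 28]
Intersection: [12, 18]
|intersection| = 2

2


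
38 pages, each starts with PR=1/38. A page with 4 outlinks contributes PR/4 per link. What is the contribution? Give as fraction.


Initial PR = 1/38 = 1/38
Outlinks = 4
Contribution per link = PR / outlinks
= 1/38 / 4
= 1/152

1/152


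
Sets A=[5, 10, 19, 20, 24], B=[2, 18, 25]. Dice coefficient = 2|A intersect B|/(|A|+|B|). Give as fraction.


A intersect B = []
|A intersect B| = 0
|A| = 5, |B| = 3
Dice = 2*0 / (5+3)
= 0 / 8 = 0

0


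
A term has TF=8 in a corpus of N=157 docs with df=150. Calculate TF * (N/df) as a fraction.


TF * (N/df)
= 8 * (157/150)
= 8 * 157/150
= 628/75

628/75


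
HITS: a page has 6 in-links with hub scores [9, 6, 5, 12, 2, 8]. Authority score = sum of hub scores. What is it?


Authority = sum of hub scores of in-linkers
In-link 1: hub score = 9
In-link 2: hub score = 6
In-link 3: hub score = 5
In-link 4: hub score = 12
In-link 5: hub score = 2
In-link 6: hub score = 8
Authority = 9 + 6 + 5 + 12 + 2 + 8 = 42

42


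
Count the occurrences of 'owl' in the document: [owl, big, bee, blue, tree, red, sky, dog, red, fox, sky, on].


Document has 12 words
Scanning for 'owl':
Found at positions: [0]
Count = 1

1


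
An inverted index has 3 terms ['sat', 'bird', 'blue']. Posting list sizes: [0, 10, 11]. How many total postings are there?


Summing posting list sizes:
'sat': 0 postings
'bird': 10 postings
'blue': 11 postings
Total = 0 + 10 + 11 = 21

21


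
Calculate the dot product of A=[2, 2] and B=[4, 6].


Dot product = sum of element-wise products
A[0]*B[0] = 2*4 = 8
A[1]*B[1] = 2*6 = 12
Sum = 8 + 12 = 20

20


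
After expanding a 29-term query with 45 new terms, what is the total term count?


Original terms: 29
Expansion terms: 45
Total = 29 + 45 = 74

74


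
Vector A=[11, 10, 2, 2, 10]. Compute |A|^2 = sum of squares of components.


|A|^2 = sum of squared components
A[0]^2 = 11^2 = 121
A[1]^2 = 10^2 = 100
A[2]^2 = 2^2 = 4
A[3]^2 = 2^2 = 4
A[4]^2 = 10^2 = 100
Sum = 121 + 100 + 4 + 4 + 100 = 329

329


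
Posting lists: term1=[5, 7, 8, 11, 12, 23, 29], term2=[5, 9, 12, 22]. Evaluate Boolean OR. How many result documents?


Boolean OR: find union of posting lists
term1 docs: [5, 7, 8, 11, 12, 23, 29]
term2 docs: [5, 9, 12, 22]
Union: [5, 7, 8, 9, 11, 12, 22, 23, 29]
|union| = 9

9


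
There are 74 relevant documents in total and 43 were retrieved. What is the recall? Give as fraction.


Recall = retrieved_relevant / total_relevant
= 43 / 74
= 43 / (43 + 31)
= 43/74

43/74


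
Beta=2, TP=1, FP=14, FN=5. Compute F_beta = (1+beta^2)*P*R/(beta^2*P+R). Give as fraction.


P = TP/(TP+FP) = 1/15 = 1/15
R = TP/(TP+FN) = 1/6 = 1/6
beta^2 = 2^2 = 4
(1 + beta^2) = 5
Numerator = (1+beta^2)*P*R = 1/18
Denominator = beta^2*P + R = 4/15 + 1/6 = 13/30
F_beta = 5/39

5/39


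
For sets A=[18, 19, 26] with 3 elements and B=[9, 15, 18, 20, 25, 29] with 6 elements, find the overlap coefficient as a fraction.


A intersect B = [18]
|A intersect B| = 1
min(|A|, |B|) = min(3, 6) = 3
Overlap = 1 / 3 = 1/3

1/3


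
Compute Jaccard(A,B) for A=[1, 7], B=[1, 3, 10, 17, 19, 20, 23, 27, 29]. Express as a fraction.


A intersect B = [1]
|A intersect B| = 1
A union B = [1, 3, 7, 10, 17, 19, 20, 23, 27, 29]
|A union B| = 10
Jaccard = 1/10 = 1/10

1/10
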